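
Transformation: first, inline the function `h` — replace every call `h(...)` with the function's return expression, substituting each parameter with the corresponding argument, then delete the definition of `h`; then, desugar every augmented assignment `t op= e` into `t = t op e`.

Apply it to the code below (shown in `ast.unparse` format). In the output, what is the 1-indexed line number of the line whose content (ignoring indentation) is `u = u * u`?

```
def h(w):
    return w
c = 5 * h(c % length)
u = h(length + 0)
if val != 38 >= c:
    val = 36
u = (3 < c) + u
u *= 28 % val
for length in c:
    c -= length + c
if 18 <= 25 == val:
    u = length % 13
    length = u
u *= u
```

Transformed code:
c = 5 * (c % length)
u = length + 0
if val != 38 >= c:
    val = 36
u = (3 < c) + u
u = u * (28 % val)
for length in c:
    c = c - (length + c)
if 18 <= 25 == val:
    u = length % 13
    length = u
u = u * u

12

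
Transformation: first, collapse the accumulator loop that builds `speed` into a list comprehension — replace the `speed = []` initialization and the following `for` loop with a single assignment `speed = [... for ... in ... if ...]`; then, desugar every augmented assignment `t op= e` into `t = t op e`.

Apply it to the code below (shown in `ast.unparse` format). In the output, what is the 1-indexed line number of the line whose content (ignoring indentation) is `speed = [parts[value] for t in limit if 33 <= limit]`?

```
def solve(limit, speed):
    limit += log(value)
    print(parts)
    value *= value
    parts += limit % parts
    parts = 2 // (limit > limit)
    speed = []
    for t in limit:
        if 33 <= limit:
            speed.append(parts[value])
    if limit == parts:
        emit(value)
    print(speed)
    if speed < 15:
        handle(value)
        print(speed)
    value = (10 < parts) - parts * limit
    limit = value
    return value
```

Transformed code:
def solve(limit, speed):
    limit = limit + log(value)
    print(parts)
    value = value * value
    parts = parts + limit % parts
    parts = 2 // (limit > limit)
    speed = [parts[value] for t in limit if 33 <= limit]
    if limit == parts:
        emit(value)
    print(speed)
    if speed < 15:
        handle(value)
        print(speed)
    value = (10 < parts) - parts * limit
    limit = value
    return value

7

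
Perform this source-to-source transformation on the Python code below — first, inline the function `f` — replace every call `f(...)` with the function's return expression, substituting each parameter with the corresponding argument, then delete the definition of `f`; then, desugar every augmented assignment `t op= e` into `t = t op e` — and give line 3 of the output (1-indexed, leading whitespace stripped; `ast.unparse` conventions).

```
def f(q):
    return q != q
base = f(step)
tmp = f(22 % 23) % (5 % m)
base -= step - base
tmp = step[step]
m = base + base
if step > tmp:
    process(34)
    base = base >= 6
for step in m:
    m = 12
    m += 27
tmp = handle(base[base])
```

Transformed code:
base = step != step
tmp = (22 % 23 != 22 % 23) % (5 % m)
base = base - (step - base)
tmp = step[step]
m = base + base
if step > tmp:
    process(34)
    base = base >= 6
for step in m:
    m = 12
    m = m + 27
tmp = handle(base[base])

base = base - (step - base)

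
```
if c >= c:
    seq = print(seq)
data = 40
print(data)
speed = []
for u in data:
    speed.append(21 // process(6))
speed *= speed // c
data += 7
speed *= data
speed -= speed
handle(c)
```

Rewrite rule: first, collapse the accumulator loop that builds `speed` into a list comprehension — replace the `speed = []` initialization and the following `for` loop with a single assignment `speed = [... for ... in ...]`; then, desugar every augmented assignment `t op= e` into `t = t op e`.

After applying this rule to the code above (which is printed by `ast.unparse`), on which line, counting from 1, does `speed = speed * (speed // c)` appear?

Transformed code:
if c >= c:
    seq = print(seq)
data = 40
print(data)
speed = [21 // process(6) for u in data]
speed = speed * (speed // c)
data = data + 7
speed = speed * data
speed = speed - speed
handle(c)

6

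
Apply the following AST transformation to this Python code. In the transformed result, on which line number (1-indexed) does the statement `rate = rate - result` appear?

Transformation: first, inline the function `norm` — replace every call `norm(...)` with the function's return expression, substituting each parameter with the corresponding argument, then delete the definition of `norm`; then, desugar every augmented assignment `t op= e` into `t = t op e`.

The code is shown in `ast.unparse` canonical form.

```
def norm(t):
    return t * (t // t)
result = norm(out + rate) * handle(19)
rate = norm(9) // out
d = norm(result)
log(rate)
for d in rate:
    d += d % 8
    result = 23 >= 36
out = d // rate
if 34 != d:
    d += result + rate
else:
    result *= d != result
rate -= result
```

13

Transformed code:
result = (out + rate) * ((out + rate) // (out + rate)) * handle(19)
rate = 9 * (9 // 9) // out
d = result * (result // result)
log(rate)
for d in rate:
    d = d + d % 8
    result = 23 >= 36
out = d // rate
if 34 != d:
    d = d + (result + rate)
else:
    result = result * (d != result)
rate = rate - result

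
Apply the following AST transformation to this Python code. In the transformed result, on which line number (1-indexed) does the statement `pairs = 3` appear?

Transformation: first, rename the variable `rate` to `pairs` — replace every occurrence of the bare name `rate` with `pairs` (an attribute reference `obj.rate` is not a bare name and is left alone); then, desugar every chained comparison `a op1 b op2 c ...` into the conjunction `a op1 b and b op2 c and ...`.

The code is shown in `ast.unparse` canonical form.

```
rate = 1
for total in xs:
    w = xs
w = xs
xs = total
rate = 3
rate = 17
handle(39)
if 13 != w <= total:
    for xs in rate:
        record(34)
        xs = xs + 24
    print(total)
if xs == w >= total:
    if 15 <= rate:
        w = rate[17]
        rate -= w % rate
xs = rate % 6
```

Transformed code:
pairs = 1
for total in xs:
    w = xs
w = xs
xs = total
pairs = 3
pairs = 17
handle(39)
if 13 != w and w <= total:
    for xs in pairs:
        record(34)
        xs = xs + 24
    print(total)
if xs == w and w >= total:
    if 15 <= pairs:
        w = pairs[17]
        pairs -= w % pairs
xs = pairs % 6

6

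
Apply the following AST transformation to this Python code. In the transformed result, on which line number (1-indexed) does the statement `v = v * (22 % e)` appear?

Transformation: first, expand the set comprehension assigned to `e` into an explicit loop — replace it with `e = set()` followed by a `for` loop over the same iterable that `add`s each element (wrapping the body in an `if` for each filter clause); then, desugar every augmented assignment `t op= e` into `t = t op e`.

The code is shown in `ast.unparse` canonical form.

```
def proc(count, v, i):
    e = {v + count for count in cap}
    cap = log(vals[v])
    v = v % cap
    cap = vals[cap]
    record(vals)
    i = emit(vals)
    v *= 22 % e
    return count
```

10

Transformed code:
def proc(count, v, i):
    e = set()
    for count in cap:
        e.add(v + count)
    cap = log(vals[v])
    v = v % cap
    cap = vals[cap]
    record(vals)
    i = emit(vals)
    v = v * (22 % e)
    return count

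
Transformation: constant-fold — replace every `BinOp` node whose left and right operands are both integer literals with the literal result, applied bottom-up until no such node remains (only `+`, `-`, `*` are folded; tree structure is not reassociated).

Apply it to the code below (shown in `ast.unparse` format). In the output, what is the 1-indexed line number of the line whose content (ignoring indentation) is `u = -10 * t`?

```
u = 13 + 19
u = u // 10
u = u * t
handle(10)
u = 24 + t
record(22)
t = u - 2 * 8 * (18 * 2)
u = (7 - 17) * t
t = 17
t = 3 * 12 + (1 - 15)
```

Transformed code:
u = 32
u = u // 10
u = u * t
handle(10)
u = 24 + t
record(22)
t = u - 576
u = -10 * t
t = 17
t = 22

8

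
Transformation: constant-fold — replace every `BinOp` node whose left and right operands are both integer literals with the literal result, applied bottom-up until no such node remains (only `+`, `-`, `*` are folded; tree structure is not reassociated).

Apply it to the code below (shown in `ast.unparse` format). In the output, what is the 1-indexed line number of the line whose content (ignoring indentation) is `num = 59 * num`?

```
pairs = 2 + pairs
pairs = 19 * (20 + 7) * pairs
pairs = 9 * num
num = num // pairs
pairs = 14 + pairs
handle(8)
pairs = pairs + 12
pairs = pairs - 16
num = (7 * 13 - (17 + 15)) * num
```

9

Transformed code:
pairs = 2 + pairs
pairs = 513 * pairs
pairs = 9 * num
num = num // pairs
pairs = 14 + pairs
handle(8)
pairs = pairs + 12
pairs = pairs - 16
num = 59 * num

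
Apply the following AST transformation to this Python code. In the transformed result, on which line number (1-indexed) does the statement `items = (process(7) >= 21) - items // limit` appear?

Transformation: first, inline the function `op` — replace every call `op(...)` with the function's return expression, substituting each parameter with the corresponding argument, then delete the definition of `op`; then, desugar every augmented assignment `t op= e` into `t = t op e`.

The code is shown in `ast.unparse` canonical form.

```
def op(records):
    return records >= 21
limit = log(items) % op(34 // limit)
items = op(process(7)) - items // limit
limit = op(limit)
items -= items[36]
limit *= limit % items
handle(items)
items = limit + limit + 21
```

2

Transformed code:
limit = log(items) % (34 // limit >= 21)
items = (process(7) >= 21) - items // limit
limit = limit >= 21
items = items - items[36]
limit = limit * (limit % items)
handle(items)
items = limit + limit + 21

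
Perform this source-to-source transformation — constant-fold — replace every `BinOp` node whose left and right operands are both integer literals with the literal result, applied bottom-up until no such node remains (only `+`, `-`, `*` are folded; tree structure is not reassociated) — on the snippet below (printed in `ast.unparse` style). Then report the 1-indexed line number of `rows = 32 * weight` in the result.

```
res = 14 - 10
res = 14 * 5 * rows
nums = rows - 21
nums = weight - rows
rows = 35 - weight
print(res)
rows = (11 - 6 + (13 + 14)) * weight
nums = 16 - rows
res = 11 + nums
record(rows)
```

7

Transformed code:
res = 4
res = 70 * rows
nums = rows - 21
nums = weight - rows
rows = 35 - weight
print(res)
rows = 32 * weight
nums = 16 - rows
res = 11 + nums
record(rows)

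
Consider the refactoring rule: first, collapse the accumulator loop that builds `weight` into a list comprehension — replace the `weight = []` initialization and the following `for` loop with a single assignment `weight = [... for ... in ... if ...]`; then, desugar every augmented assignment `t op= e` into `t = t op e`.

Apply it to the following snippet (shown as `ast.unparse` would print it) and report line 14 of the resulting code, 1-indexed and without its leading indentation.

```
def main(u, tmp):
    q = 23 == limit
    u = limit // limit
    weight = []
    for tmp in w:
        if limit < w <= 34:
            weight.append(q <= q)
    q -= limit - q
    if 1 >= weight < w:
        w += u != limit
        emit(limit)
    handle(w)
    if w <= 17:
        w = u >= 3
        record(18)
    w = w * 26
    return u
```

return u

Transformed code:
def main(u, tmp):
    q = 23 == limit
    u = limit // limit
    weight = [q <= q for tmp in w if limit < w <= 34]
    q = q - (limit - q)
    if 1 >= weight < w:
        w = w + (u != limit)
        emit(limit)
    handle(w)
    if w <= 17:
        w = u >= 3
        record(18)
    w = w * 26
    return u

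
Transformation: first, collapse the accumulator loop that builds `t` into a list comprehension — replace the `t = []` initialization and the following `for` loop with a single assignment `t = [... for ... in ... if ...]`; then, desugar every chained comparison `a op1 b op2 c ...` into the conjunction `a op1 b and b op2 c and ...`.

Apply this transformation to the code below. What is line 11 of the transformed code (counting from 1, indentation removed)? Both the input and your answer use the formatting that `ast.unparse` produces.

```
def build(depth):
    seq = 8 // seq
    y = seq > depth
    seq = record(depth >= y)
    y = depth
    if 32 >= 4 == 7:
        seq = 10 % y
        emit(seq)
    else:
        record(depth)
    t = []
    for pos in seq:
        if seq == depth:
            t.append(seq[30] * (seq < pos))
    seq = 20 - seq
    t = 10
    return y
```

Transformed code:
def build(depth):
    seq = 8 // seq
    y = seq > depth
    seq = record(depth >= y)
    y = depth
    if 32 >= 4 and 4 == 7:
        seq = 10 % y
        emit(seq)
    else:
        record(depth)
    t = [seq[30] * (seq < pos) for pos in seq if seq == depth]
    seq = 20 - seq
    t = 10
    return y

t = [seq[30] * (seq < pos) for pos in seq if seq == depth]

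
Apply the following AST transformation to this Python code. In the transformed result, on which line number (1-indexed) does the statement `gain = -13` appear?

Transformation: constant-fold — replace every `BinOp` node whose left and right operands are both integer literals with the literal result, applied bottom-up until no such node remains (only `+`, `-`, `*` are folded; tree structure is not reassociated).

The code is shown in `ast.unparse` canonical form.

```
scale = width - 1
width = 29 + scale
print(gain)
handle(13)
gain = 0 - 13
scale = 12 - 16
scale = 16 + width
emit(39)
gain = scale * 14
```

Transformed code:
scale = width - 1
width = 29 + scale
print(gain)
handle(13)
gain = -13
scale = -4
scale = 16 + width
emit(39)
gain = scale * 14

5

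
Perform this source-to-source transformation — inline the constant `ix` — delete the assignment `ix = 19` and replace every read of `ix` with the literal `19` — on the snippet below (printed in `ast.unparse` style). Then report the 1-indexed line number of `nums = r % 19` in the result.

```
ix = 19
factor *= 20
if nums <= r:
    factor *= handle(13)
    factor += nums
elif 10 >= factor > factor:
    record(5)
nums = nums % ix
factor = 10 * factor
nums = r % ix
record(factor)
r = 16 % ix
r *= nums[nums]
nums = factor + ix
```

9

Transformed code:
factor *= 20
if nums <= r:
    factor *= handle(13)
    factor += nums
elif 10 >= factor > factor:
    record(5)
nums = nums % 19
factor = 10 * factor
nums = r % 19
record(factor)
r = 16 % 19
r *= nums[nums]
nums = factor + 19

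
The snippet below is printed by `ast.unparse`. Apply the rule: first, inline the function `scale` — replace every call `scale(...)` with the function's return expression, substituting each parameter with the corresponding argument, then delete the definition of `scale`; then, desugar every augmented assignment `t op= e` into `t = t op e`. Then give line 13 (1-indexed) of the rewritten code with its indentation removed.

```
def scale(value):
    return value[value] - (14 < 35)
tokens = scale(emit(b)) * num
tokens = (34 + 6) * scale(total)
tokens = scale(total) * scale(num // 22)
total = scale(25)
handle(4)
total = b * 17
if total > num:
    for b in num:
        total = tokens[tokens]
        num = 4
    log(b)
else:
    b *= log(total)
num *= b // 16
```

b = b * log(total)

Transformed code:
tokens = (emit(b)[emit(b)] - (14 < 35)) * num
tokens = (34 + 6) * (total[total] - (14 < 35))
tokens = (total[total] - (14 < 35)) * ((num // 22)[num // 22] - (14 < 35))
total = 25[25] - (14 < 35)
handle(4)
total = b * 17
if total > num:
    for b in num:
        total = tokens[tokens]
        num = 4
    log(b)
else:
    b = b * log(total)
num = num * (b // 16)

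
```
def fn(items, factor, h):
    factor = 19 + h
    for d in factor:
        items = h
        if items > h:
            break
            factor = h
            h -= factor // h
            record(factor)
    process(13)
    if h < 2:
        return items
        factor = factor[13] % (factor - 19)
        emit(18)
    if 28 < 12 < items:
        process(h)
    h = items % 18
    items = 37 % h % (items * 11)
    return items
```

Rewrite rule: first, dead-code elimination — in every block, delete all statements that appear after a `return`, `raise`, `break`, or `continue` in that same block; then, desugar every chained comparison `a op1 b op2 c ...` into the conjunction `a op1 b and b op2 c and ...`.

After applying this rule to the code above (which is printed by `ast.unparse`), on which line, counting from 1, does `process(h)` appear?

Transformed code:
def fn(items, factor, h):
    factor = 19 + h
    for d in factor:
        items = h
        if items > h:
            break
    process(13)
    if h < 2:
        return items
    if 28 < 12 and 12 < items:
        process(h)
    h = items % 18
    items = 37 % h % (items * 11)
    return items

11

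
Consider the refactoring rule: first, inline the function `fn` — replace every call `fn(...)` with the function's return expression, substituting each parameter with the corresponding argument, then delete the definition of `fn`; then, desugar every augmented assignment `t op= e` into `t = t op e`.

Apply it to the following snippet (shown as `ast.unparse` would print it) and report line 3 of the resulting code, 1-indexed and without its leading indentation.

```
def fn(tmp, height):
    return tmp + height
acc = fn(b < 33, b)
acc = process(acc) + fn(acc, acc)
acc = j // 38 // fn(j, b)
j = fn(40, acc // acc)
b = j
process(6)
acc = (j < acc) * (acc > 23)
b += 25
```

Transformed code:
acc = (b < 33) + b
acc = process(acc) + (acc + acc)
acc = j // 38 // (j + b)
j = 40 + acc // acc
b = j
process(6)
acc = (j < acc) * (acc > 23)
b = b + 25

acc = j // 38 // (j + b)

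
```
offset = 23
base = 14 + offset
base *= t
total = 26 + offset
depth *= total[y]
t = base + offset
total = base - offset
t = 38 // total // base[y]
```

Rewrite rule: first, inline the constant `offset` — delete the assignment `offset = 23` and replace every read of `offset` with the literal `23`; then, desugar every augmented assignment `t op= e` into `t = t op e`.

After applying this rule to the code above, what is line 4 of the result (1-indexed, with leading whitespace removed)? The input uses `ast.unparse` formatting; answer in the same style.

depth = depth * total[y]

Transformed code:
base = 14 + 23
base = base * t
total = 26 + 23
depth = depth * total[y]
t = base + 23
total = base - 23
t = 38 // total // base[y]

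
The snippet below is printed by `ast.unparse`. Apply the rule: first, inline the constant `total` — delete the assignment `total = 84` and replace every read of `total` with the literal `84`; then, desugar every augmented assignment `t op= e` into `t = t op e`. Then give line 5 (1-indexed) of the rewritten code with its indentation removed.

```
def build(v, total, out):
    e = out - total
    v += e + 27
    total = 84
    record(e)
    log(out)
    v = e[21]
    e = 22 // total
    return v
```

log(out)

Transformed code:
def build(v, total, out):
    e = out - 84
    v = v + (e + 27)
    record(e)
    log(out)
    v = e[21]
    e = 22 // 84
    return v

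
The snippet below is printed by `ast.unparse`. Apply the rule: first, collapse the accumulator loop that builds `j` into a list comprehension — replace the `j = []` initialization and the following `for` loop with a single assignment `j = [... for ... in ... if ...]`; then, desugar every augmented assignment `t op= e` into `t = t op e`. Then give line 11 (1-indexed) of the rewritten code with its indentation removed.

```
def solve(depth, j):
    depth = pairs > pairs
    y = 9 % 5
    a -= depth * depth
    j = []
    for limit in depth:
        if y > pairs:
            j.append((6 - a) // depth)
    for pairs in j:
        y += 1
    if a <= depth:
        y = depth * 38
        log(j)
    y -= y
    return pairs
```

Transformed code:
def solve(depth, j):
    depth = pairs > pairs
    y = 9 % 5
    a = a - depth * depth
    j = [(6 - a) // depth for limit in depth if y > pairs]
    for pairs in j:
        y = y + 1
    if a <= depth:
        y = depth * 38
        log(j)
    y = y - y
    return pairs

y = y - y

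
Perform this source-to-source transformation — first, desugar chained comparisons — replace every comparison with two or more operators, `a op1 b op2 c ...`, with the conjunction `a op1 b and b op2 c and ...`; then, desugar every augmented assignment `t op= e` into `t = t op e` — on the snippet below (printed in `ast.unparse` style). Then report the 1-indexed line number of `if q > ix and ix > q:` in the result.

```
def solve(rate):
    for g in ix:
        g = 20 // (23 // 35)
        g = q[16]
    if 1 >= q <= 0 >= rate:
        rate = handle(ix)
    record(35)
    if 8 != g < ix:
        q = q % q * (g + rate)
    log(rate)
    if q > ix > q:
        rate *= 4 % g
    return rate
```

Transformed code:
def solve(rate):
    for g in ix:
        g = 20 // (23 // 35)
        g = q[16]
    if 1 >= q and q <= 0 and (0 >= rate):
        rate = handle(ix)
    record(35)
    if 8 != g and g < ix:
        q = q % q * (g + rate)
    log(rate)
    if q > ix and ix > q:
        rate = rate * (4 % g)
    return rate

11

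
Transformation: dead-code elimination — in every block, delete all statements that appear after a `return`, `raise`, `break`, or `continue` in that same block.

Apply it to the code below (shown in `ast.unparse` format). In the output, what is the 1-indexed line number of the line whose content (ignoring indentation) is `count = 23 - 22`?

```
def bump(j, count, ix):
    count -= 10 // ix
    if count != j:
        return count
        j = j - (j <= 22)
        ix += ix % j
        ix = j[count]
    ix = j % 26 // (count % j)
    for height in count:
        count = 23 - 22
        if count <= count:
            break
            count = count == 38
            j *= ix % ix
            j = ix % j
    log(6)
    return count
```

7

Transformed code:
def bump(j, count, ix):
    count -= 10 // ix
    if count != j:
        return count
    ix = j % 26 // (count % j)
    for height in count:
        count = 23 - 22
        if count <= count:
            break
    log(6)
    return count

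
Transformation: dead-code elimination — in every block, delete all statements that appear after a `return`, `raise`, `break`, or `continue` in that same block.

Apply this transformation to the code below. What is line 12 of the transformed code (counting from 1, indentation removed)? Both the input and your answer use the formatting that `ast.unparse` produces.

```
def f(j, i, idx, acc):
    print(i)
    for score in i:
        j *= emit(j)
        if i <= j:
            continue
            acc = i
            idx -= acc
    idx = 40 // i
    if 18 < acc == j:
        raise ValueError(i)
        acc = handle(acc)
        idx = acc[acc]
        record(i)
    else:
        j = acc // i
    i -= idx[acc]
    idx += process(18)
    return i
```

i -= idx[acc]

Transformed code:
def f(j, i, idx, acc):
    print(i)
    for score in i:
        j *= emit(j)
        if i <= j:
            continue
    idx = 40 // i
    if 18 < acc == j:
        raise ValueError(i)
    else:
        j = acc // i
    i -= idx[acc]
    idx += process(18)
    return i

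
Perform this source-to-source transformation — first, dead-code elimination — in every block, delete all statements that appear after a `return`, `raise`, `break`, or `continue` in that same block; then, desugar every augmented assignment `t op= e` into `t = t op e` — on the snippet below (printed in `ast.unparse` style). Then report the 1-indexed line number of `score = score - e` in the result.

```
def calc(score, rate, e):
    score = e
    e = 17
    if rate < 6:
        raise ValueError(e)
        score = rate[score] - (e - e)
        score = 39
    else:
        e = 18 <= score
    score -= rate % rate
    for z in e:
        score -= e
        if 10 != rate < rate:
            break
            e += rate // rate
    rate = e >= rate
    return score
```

Transformed code:
def calc(score, rate, e):
    score = e
    e = 17
    if rate < 6:
        raise ValueError(e)
    else:
        e = 18 <= score
    score = score - rate % rate
    for z in e:
        score = score - e
        if 10 != rate < rate:
            break
    rate = e >= rate
    return score

10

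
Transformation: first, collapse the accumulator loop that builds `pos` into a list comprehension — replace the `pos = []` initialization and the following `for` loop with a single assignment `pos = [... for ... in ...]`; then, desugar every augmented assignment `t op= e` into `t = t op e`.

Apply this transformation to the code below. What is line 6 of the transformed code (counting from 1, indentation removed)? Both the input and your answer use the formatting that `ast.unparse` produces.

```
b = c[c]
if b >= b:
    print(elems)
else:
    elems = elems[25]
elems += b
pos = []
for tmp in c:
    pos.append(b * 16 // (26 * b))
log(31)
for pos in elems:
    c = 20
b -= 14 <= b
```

elems = elems + b

Transformed code:
b = c[c]
if b >= b:
    print(elems)
else:
    elems = elems[25]
elems = elems + b
pos = [b * 16 // (26 * b) for tmp in c]
log(31)
for pos in elems:
    c = 20
b = b - (14 <= b)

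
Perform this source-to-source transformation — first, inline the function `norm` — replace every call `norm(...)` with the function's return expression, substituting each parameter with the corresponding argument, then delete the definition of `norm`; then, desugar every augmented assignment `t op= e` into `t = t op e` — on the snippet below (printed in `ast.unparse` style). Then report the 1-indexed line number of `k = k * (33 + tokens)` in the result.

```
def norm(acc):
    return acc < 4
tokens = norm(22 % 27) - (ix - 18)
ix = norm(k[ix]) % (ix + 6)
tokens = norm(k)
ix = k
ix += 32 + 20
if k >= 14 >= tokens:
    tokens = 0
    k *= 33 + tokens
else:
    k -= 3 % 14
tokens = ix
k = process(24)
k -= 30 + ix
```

8

Transformed code:
tokens = (22 % 27 < 4) - (ix - 18)
ix = (k[ix] < 4) % (ix + 6)
tokens = k < 4
ix = k
ix = ix + (32 + 20)
if k >= 14 >= tokens:
    tokens = 0
    k = k * (33 + tokens)
else:
    k = k - 3 % 14
tokens = ix
k = process(24)
k = k - (30 + ix)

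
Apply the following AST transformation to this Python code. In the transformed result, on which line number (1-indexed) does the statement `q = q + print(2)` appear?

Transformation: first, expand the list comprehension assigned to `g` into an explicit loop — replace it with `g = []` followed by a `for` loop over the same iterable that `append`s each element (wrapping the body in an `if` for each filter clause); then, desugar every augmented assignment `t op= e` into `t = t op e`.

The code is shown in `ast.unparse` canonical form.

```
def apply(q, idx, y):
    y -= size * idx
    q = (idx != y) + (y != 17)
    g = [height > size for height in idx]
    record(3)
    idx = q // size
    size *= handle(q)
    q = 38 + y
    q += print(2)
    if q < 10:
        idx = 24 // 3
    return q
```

11

Transformed code:
def apply(q, idx, y):
    y = y - size * idx
    q = (idx != y) + (y != 17)
    g = []
    for height in idx:
        g.append(height > size)
    record(3)
    idx = q // size
    size = size * handle(q)
    q = 38 + y
    q = q + print(2)
    if q < 10:
        idx = 24 // 3
    return q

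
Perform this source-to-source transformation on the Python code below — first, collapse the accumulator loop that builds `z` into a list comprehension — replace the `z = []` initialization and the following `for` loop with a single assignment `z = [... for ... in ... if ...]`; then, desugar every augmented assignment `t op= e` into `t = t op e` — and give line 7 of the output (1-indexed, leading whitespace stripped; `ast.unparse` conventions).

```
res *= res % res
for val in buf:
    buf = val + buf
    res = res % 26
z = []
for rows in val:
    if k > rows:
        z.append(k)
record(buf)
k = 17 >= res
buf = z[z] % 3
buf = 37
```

k = 17 >= res

Transformed code:
res = res * (res % res)
for val in buf:
    buf = val + buf
    res = res % 26
z = [k for rows in val if k > rows]
record(buf)
k = 17 >= res
buf = z[z] % 3
buf = 37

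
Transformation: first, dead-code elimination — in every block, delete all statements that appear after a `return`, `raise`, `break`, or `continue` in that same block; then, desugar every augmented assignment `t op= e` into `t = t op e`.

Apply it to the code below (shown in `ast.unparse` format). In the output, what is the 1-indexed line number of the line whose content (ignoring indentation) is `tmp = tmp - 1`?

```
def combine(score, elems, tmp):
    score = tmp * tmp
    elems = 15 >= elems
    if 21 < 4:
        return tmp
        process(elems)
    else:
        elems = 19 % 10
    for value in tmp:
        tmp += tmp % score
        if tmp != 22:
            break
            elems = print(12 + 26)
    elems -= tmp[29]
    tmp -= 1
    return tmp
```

13

Transformed code:
def combine(score, elems, tmp):
    score = tmp * tmp
    elems = 15 >= elems
    if 21 < 4:
        return tmp
    else:
        elems = 19 % 10
    for value in tmp:
        tmp = tmp + tmp % score
        if tmp != 22:
            break
    elems = elems - tmp[29]
    tmp = tmp - 1
    return tmp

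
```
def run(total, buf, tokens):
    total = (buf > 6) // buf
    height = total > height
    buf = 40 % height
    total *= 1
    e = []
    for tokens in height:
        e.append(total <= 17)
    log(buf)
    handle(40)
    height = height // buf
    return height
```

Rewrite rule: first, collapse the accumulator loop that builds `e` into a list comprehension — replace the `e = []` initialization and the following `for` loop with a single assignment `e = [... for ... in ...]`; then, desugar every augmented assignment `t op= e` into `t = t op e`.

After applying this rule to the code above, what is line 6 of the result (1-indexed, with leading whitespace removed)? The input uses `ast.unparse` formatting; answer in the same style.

Transformed code:
def run(total, buf, tokens):
    total = (buf > 6) // buf
    height = total > height
    buf = 40 % height
    total = total * 1
    e = [total <= 17 for tokens in height]
    log(buf)
    handle(40)
    height = height // buf
    return height

e = [total <= 17 for tokens in height]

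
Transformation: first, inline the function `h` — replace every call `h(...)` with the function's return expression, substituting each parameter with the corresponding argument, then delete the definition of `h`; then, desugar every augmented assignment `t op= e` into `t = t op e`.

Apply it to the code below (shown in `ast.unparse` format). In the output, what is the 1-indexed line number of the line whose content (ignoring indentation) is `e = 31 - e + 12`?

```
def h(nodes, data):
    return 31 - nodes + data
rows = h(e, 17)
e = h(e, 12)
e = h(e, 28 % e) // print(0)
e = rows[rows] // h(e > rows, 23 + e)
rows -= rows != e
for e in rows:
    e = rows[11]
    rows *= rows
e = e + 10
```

2

Transformed code:
rows = 31 - e + 17
e = 31 - e + 12
e = (31 - e + 28 % e) // print(0)
e = rows[rows] // (31 - (e > rows) + (23 + e))
rows = rows - (rows != e)
for e in rows:
    e = rows[11]
    rows = rows * rows
e = e + 10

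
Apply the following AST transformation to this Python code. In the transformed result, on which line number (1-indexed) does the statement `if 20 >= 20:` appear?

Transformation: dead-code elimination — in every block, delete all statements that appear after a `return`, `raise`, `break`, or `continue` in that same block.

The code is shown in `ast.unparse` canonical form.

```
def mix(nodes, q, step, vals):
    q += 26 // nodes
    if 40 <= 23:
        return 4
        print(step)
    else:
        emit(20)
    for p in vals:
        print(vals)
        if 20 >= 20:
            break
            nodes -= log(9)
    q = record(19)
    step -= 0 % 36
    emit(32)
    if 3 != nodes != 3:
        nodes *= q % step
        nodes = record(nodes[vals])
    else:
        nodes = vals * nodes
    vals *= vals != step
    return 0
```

9

Transformed code:
def mix(nodes, q, step, vals):
    q += 26 // nodes
    if 40 <= 23:
        return 4
    else:
        emit(20)
    for p in vals:
        print(vals)
        if 20 >= 20:
            break
    q = record(19)
    step -= 0 % 36
    emit(32)
    if 3 != nodes != 3:
        nodes *= q % step
        nodes = record(nodes[vals])
    else:
        nodes = vals * nodes
    vals *= vals != step
    return 0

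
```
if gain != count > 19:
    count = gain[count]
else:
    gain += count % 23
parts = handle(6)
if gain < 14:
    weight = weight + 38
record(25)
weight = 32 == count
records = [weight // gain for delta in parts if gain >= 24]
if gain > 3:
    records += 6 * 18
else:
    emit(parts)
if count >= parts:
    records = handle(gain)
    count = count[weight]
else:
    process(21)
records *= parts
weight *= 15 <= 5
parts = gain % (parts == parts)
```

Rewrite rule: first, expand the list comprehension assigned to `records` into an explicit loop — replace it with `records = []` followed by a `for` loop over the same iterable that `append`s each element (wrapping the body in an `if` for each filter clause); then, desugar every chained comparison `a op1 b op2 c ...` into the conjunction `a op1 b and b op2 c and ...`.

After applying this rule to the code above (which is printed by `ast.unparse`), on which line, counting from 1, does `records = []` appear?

10

Transformed code:
if gain != count and count > 19:
    count = gain[count]
else:
    gain += count % 23
parts = handle(6)
if gain < 14:
    weight = weight + 38
record(25)
weight = 32 == count
records = []
for delta in parts:
    if gain >= 24:
        records.append(weight // gain)
if gain > 3:
    records += 6 * 18
else:
    emit(parts)
if count >= parts:
    records = handle(gain)
    count = count[weight]
else:
    process(21)
records *= parts
weight *= 15 <= 5
parts = gain % (parts == parts)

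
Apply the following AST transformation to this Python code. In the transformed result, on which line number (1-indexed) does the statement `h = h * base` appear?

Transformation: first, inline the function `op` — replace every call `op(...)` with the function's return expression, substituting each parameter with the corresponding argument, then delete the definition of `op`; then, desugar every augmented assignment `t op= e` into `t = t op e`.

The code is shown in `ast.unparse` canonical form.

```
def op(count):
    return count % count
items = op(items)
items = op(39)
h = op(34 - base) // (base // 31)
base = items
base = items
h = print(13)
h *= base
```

Transformed code:
items = items % items
items = 39 % 39
h = (34 - base) % (34 - base) // (base // 31)
base = items
base = items
h = print(13)
h = h * base

7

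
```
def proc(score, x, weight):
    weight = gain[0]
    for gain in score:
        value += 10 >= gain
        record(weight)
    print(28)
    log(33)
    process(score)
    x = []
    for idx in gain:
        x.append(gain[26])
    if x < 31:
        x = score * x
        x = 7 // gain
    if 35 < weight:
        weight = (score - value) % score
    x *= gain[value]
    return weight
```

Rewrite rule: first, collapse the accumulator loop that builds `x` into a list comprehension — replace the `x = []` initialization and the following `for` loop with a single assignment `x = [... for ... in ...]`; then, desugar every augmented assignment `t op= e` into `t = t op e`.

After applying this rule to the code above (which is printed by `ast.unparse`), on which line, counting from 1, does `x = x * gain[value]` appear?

Transformed code:
def proc(score, x, weight):
    weight = gain[0]
    for gain in score:
        value = value + (10 >= gain)
        record(weight)
    print(28)
    log(33)
    process(score)
    x = [gain[26] for idx in gain]
    if x < 31:
        x = score * x
        x = 7 // gain
    if 35 < weight:
        weight = (score - value) % score
    x = x * gain[value]
    return weight

15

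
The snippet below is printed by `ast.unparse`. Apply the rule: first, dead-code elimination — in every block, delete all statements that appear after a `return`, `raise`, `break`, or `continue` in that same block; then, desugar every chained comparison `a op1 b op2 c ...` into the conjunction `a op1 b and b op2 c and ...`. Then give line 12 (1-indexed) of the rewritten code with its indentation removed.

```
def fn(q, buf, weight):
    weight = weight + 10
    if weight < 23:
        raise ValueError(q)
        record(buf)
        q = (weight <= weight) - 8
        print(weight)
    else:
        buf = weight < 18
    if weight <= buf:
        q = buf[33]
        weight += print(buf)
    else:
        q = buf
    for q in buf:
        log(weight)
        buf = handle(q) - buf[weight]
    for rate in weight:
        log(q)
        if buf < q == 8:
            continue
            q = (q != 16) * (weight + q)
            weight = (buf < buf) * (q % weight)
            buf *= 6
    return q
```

Transformed code:
def fn(q, buf, weight):
    weight = weight + 10
    if weight < 23:
        raise ValueError(q)
    else:
        buf = weight < 18
    if weight <= buf:
        q = buf[33]
        weight += print(buf)
    else:
        q = buf
    for q in buf:
        log(weight)
        buf = handle(q) - buf[weight]
    for rate in weight:
        log(q)
        if buf < q and q == 8:
            continue
    return q

for q in buf:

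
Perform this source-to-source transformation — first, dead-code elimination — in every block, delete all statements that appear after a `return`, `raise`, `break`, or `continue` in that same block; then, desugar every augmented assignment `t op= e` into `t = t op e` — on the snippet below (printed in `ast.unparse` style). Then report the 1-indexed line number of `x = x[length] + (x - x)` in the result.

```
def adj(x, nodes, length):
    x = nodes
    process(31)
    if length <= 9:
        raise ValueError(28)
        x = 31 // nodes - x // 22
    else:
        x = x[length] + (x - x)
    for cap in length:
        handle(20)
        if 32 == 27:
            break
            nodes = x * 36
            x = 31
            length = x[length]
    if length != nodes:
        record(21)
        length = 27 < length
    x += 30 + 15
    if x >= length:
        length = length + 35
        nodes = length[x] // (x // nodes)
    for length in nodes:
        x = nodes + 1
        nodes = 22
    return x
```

7

Transformed code:
def adj(x, nodes, length):
    x = nodes
    process(31)
    if length <= 9:
        raise ValueError(28)
    else:
        x = x[length] + (x - x)
    for cap in length:
        handle(20)
        if 32 == 27:
            break
    if length != nodes:
        record(21)
        length = 27 < length
    x = x + (30 + 15)
    if x >= length:
        length = length + 35
        nodes = length[x] // (x // nodes)
    for length in nodes:
        x = nodes + 1
        nodes = 22
    return x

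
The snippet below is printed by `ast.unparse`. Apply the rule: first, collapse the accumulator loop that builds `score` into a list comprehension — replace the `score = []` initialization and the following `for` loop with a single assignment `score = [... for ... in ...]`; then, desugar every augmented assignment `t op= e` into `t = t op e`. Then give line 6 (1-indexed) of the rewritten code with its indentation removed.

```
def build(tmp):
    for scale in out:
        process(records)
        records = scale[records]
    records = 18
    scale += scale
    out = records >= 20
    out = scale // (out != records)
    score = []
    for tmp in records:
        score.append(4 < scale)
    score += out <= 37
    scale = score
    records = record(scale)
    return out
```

scale = scale + scale

Transformed code:
def build(tmp):
    for scale in out:
        process(records)
        records = scale[records]
    records = 18
    scale = scale + scale
    out = records >= 20
    out = scale // (out != records)
    score = [4 < scale for tmp in records]
    score = score + (out <= 37)
    scale = score
    records = record(scale)
    return out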